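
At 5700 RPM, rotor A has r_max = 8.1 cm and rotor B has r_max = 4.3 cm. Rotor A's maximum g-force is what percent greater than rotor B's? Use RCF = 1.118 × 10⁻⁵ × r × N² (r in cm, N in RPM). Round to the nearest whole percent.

88%

At equal RPM, RCF scales linearly with r: ratio = 8.1 / 4.3 = 1.8837.
So rotor A delivers 88.4% more g-force.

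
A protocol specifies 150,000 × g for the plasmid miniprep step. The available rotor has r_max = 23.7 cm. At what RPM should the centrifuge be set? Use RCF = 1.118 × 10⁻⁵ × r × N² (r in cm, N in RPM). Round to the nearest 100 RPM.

23800 RPM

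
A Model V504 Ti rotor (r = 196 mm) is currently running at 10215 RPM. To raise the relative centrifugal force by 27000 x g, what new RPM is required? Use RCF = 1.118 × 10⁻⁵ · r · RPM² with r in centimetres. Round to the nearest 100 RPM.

r = 196 mm = 19.6 cm
Current RCF = 1.118 × 10⁻⁵ × 19.6 × (10215)² = 1.118 × 10⁻⁵ × 19.6 × 104,346,225 ≈ 22,865.2 × g
Target RCF = 22,865.2 + 27,000 = 49,865.2 × g
N² = 49,865.2 / (21.9128 × 10⁻⁵) = 227,561,973
N ≈ √227,561,973 ≈ 15,085.2

≈ 15100 RPM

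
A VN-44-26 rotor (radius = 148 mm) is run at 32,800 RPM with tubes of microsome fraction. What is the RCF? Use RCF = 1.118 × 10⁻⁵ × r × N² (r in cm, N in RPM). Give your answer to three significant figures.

≈ 178000 ×g

r = 148 mm = 14.8 cm
RCF = 1.118 × 10⁻⁵ × 14.8 × (32800)² = 1.118 × 10⁻⁵ × 14.8 × 1,075,840,000 ≈ 178,012.8 × g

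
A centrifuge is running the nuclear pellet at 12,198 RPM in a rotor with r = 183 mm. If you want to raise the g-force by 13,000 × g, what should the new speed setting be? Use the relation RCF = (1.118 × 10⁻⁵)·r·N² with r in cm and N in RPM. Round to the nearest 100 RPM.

≈ 14600 RPM

r = 183 mm = 18.3 cm
Current RCF = 1.118 × 10⁻⁵ × 18.3 × (12198)² = 1.118 × 10⁻⁵ × 18.3 × 148,791,204 ≈ 30,441.8 × g
Target RCF = 30,441.8 + 13,000 = 43,441.8 × g
N² = 43,441.8 / (20.4594 × 10⁻⁵) = 212,331,740
N ≈ √212,331,740 ≈ 14,571.6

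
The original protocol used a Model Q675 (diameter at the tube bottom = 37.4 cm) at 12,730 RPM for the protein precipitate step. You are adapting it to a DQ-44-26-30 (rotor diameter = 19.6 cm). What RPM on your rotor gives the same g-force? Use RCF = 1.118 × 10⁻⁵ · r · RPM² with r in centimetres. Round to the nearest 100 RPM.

Original rotor: r = 37.4 / 2 = 18.7 cm
RCF = 1.118 × 10⁻⁵ × r × N²
RCF_original = 1.118 × 10⁻⁵ × 18.7 × (12730)² = 1.118 × 10⁻⁵ × 18.7 × 162,052,900 ≈ 33,879.8 × g
Your rotor: r = 19.6 / 2 = 9.8 cm
33,879.8 = 1.118 × 10⁻⁵ × 9.8 × N²
N² = 33,879.8 / (10.9564 × 10⁻⁵) = 309,223,833
N ≈ √309,223,833 ≈ 17,584.8

17600 RPM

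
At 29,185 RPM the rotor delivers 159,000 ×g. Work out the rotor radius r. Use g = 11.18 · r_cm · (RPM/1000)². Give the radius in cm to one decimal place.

r ≈ 16.7 cm

RCF = 11.18 × r × (N/1000)²
159000 = 11.18 × r × (29.185)²
r = 159000 / (11.18 × 851.764225) = 159000 / 9522.724 ≈ 16.697 cm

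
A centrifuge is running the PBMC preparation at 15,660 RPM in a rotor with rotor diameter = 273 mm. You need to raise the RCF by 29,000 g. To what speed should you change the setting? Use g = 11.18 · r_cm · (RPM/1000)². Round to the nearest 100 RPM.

r = 273 mm / 2 = 136.5 mm = 13.65 cm
Current RCF = 11.18 × 13.65 × (15.66)² = 11.18 × 13.65 × 245.2356 ≈ 37,424.7 × g
Target RCF = 37,424.7 + 29,000 = 66,424.7 × g
(N/1000)² = 66,424.7 / 152.607 = 435.2664
N = 1000 × √435.2664 ≈ 20,863.0

≈ 20900 RPM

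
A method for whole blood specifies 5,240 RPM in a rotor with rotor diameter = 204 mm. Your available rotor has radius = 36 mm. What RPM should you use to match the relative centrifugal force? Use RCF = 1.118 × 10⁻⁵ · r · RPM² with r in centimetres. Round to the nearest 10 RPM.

Original rotor: r = 204 mm / 2 = 102 mm = 10.2 cm
RCF = 1.118 × 10⁻⁵ × r × N²
RCF_original = 1.118 × 10⁻⁵ × 10.2 × (5240)² = 1.118 × 10⁻⁵ × 10.2 × 27,457,600 ≈ 3,131.2 × g
Your rotor: r = 36 mm = 3.6 cm
3,131.2 = 1.118 × 10⁻⁵ × 3.6 × N²
N² = 3,131.2 / (4.0248 × 10⁻⁵) = 77,797,655
N ≈ √77,797,655 ≈ 8,820.3

≈ 8820 RPM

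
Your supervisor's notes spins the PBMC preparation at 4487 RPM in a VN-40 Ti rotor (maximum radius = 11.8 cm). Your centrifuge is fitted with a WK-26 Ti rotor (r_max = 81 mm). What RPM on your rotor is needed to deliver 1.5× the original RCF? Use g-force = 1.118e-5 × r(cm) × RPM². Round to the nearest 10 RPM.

RCF = 1.118 × 10⁻⁵ × r × N²
RCF_original = 1.118 × 10⁻⁵ × 11.8 × (4487)² = 1.118 × 10⁻⁵ × 11.8 × 20,133,169 ≈ 2,656 × g
Target RCF = 1.5 × 2,656 ≈ 3,984 × g
Your rotor: r = 81 mm = 8.1 cm
3,984 = 1.118 × 10⁻⁵ × 8.1 × N²
N² = 3,984 / (9.0558 × 10⁻⁵) = 43,993,904
N ≈ √43,993,904 ≈ 6,632.8

≈ 6630 RPM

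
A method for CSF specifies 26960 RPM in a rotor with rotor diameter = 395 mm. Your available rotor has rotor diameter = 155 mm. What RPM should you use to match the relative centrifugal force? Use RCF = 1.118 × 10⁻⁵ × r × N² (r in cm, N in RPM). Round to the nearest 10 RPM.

≈ 43040 RPM

Original rotor: r = 395 mm / 2 = 197.5 mm = 19.75 cm
RCF = 1.118 × 10⁻⁵ × r × N²
RCF_original = 1.118 × 10⁻⁵ × 19.75 × (26960)² = 1.118 × 10⁻⁵ × 19.75 × 726,841,600 ≈ 160,490.3 × g
Your rotor: r = 155 mm / 2 = 77.5 mm = 7.75 cm
160,490.3 = 1.118 × 10⁻⁵ × 7.75 × N²
N² = 160,490.3 / (8.6645 × 10⁻⁵) = 1,852,274,222
N ≈ √1,852,274,222 ≈ 43,038.1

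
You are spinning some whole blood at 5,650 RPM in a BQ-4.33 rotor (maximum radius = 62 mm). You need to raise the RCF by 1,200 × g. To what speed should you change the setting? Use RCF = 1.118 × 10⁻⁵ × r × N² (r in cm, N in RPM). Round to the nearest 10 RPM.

N₂ ≈ 7020 RPM

r = 62 mm = 6.2 cm
Current RCF = 1.118 × 10⁻⁵ × 6.2 × (5650)² = 1.118 × 10⁻⁵ × 6.2 × 31,922,500 ≈ 2,212.7 × g
Target RCF = 2,212.7 + 1,200 = 3,412.7 × g
N² = 3,412.7 / (6.9316 × 10⁻⁵) = 49,233,943
N ≈ √49,233,943 ≈ 7,016.7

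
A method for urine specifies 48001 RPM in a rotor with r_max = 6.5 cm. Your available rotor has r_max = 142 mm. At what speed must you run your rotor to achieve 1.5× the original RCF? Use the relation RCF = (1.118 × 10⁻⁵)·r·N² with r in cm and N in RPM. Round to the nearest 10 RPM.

≈ 39770 RPM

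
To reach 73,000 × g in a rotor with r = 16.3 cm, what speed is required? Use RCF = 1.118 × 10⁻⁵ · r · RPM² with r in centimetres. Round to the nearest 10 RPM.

N ≈ 20010 RPM

73,000 = 1.118 × 10⁻⁵ × 16.3 × N²
N² = 73,000 / (18.2234 × 10⁻⁵) = 400,583,865
N ≈ √400,583,865 ≈ 20,014.6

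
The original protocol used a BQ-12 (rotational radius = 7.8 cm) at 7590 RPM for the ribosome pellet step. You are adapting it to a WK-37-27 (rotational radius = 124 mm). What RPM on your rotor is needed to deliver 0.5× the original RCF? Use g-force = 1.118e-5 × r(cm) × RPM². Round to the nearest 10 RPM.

≈ 4260 RPM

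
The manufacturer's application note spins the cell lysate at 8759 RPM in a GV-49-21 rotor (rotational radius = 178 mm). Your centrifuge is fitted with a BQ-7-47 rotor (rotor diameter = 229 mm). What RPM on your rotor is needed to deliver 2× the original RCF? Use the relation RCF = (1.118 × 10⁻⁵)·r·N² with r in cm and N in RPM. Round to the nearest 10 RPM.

Original rotor: r = 178 mm = 17.8 cm
RCF_original = 1.118 × 10⁻⁵ × 17.8 × (8759)² = 1.118 × 10⁻⁵ × 17.8 × 76,720,081 ≈ 15,267.6 × g
Target RCF = 2 × 15,267.6 ≈ 30,535.2 × g
Your rotor: r = 229 mm / 2 = 114.5 mm = 11.45 cm
30,535.2 = 1.118 × 10⁻⁵ × 11.45 × N²
N² = 30,535.2 / (12.8011 × 10⁻⁵) = 238,535,751
N ≈ √238,535,751 ≈ 15,444.6

15440 RPM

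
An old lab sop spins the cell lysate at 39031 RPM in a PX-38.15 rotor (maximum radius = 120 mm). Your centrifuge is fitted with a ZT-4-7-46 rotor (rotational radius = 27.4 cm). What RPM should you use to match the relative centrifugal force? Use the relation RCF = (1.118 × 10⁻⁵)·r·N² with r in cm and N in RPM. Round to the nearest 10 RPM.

Original rotor: r = 120 mm = 12.0 cm
RCF_original = 1.118 × 10⁻⁵ × 12 × (39031)² = 1.118 × 10⁻⁵ × 12 × 1,523,418,961 ≈ 204,381.9 × g
204,381.9 = 1.118 × 10⁻⁵ × 27.4 × N²
N² = 204,381.9 / (30.6332 × 10⁻⁵) = 667,190,826
N ≈ √667,190,826 ≈ 25,830.0

25830 RPM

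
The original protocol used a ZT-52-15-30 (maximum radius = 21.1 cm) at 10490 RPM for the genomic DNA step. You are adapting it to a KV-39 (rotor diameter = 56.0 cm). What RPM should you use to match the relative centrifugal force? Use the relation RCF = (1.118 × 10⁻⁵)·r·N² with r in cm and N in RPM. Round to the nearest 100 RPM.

RCF = 1.118 × 10⁻⁵ × r × N²
RCF_original = 1.118 × 10⁻⁵ × 21.1 × (10490)² = 1.118 × 10⁻⁵ × 21.1 × 110,040,100 ≈ 25,958.2 × g
Your rotor: r = 56.0 / 2 = 28 cm
25,958.2 = 1.118 × 10⁻⁵ × 28 × N²
N² = 25,958.2 / (31.304 × 10⁻⁵) = 82,922,949
N ≈ √82,922,949 ≈ 9,106.2

≈ 9100 RPM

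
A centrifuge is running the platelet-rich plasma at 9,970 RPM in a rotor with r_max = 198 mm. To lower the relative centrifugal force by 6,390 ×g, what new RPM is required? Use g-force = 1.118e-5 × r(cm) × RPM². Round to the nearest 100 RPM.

8400 RPM

r = 198 mm = 19.8 cm
Current RCF = 1.118 × 10⁻⁵ × 19.8 × (9970)² = 1.118 × 10⁻⁵ × 19.8 × 99,400,900 ≈ 22,003.8 × g
Target RCF = 22,003.8 − 6,390 = 15,613.8 × g
N² = 15,613.8 / (22.1364 × 10⁻⁵) = 70,534,504
N ≈ √70,534,504 ≈ 8,398.5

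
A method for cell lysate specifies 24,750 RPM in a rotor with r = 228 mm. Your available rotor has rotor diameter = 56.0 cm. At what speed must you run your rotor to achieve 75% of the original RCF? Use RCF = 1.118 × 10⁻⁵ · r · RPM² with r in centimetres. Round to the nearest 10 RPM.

19340 RPM

Original rotor: r = 228 mm = 22.8 cm
RCF_original = 1.118 × 10⁻⁵ × 22.8 × (24750)² = 1.118 × 10⁻⁵ × 22.8 × 612,562,500 ≈ 156,144.6 × g
Target RCF = 0.75 × 156,144.6 ≈ 117,108.5 × g
Your rotor: r = 56.0 / 2 = 28 cm
117,108.5 = 1.118 × 10⁻⁵ × 28 × N²
N² = 117,108.5 / (31.304 × 10⁻⁵) = 374,100,754
N ≈ √374,100,754 ≈ 19,341.7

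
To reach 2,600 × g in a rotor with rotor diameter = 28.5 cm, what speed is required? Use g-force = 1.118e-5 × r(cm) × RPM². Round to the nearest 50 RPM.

r = 28.5 / 2 = 14.25 cm
RCF = 1.118 × 10⁻⁵ × r × N²
2,600 = 1.118 × 10⁻⁵ × 14.25 × N²
N² = 2,600 / (15.9315 × 10⁻⁵) = 16,319,869
N ≈ √16,319,869 ≈ 4,039.8

≈ 4050 RPM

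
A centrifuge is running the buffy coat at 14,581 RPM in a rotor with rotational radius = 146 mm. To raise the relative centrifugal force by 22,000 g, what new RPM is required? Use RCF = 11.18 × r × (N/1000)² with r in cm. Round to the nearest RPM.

≈ 18638 RPM

r = 146 mm = 14.6 cm
Current RCF = 11.18 × 14.6 × (14.581)² = 11.18 × 14.6 × 212.605561 ≈ 34,703.2 × g
Target RCF = 34,703.2 + 22,000 = 56,703.2 × g
(N/1000)² = 56,703.2 / 163.228 = 347.3865
N = 1000 × √347.3865 ≈ 18,638.3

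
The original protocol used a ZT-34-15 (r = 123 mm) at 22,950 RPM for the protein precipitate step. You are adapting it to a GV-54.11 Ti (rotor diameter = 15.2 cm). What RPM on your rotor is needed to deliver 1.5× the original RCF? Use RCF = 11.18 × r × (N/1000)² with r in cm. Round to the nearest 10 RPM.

Original rotor: r = 123 mm = 12.3 cm
RCF_original = 11.18 × 12.3 × (22.95)² = 11.18 × 12.3 × 526.7025 ≈ 72,429 × g
Target RCF = 1.5 × 72,429 ≈ 108,643.5 × g
Your rotor: r = 15.2 / 2 = 7.6 cm
108,643.5 = 11.18 × 7.6 × (N/1000)²
(N/1000)² = 108,643.5 / 84.968 = 1278.64
N = 1000 × √1278.64 ≈ 35,758.1

35760 RPM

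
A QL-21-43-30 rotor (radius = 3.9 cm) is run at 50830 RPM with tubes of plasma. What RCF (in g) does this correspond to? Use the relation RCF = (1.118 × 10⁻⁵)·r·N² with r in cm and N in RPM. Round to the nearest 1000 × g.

RCF = 1.118 × 10⁻⁵ × 3.9 × (50830)² = 1.118 × 10⁻⁵ × 3.9 × 2,583,688,900 ≈ 112,654 × g

113000 g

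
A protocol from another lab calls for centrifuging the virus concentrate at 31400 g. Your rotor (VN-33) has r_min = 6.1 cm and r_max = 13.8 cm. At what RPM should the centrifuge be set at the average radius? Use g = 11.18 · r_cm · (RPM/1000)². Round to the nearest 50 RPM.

N ≈ 16800 RPM

r_avg = (6.1 + 13.8) / 2 = 9.95 cm
31,400 = 11.18 × 9.95 × (N/1000)²
(N/1000)² = 31,400 / 111.241 = 282.27
N = 1000 × √282.27 ≈ 16,800.9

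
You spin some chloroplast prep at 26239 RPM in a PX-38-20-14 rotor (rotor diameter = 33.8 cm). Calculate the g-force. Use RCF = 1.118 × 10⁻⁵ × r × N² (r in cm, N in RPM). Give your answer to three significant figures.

RCF ≈ 130000 × g

r = 33.8 / 2 = 16.9 cm
RCF = 1.118 × 10⁻⁵ × r × N²
RCF = 1.118 × 10⁻⁵ × 16.9 × (26239)² = 1.118 × 10⁻⁵ × 16.9 × 688,485,121 ≈ 130,083.8 × g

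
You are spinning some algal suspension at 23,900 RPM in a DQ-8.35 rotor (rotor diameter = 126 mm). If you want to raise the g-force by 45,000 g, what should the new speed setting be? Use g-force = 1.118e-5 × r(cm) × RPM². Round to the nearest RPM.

N₂ ≈ 34787 RPM

r = 126 mm / 2 = 63 mm = 6.3 cm
Current RCF = 1.118 × 10⁻⁵ × 6.3 × (23900)² = 1.118 × 10⁻⁵ × 6.3 × 571,210,000 ≈ 40,232.6 × g
Target RCF = 40,232.6 + 45,000 = 85,232.6 × g
N² = 85,232.6 / (7.0434 × 10⁻⁵) = 1,210,105,915
N ≈ √1,210,105,915 ≈ 34,786.6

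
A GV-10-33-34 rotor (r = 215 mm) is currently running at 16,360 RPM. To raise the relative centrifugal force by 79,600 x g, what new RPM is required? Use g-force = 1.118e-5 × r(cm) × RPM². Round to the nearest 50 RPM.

≈ 24450 RPM

r = 215 mm = 21.5 cm
Current RCF = 1.118 × 10⁻⁵ × 21.5 × (16360)² = 1.118 × 10⁻⁵ × 21.5 × 267,649,600 ≈ 64,334.9 × g
Target RCF = 64,334.9 + 79,600 = 143,934.9 × g
N² = 143,934.9 / (24.037 × 10⁻⁵) = 598,805,591
N ≈ √598,805,591 ≈ 24,470.5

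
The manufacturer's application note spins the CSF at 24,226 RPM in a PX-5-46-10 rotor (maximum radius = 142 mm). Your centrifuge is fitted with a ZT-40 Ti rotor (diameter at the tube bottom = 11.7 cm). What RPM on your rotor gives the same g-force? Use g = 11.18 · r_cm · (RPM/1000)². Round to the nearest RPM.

37744 RPM

Original rotor: r = 142 mm = 14.2 cm
RCF_original = 11.18 × 14.2 × (24.226)² = 11.18 × 14.2 × 586.899076 ≈ 93,173.7 × g
Your rotor: r = 11.7 / 2 = 5.85 cm
93,173.7 = 11.18 × 5.85 × (N/1000)²
(N/1000)² = 93,173.7 / 65.403 = 1424.609
N = 1000 × √1424.609 ≈ 37,744.0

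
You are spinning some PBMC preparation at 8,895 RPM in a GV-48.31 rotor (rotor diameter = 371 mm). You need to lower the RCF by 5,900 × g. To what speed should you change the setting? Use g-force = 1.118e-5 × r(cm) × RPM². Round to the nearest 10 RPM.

7120 RPM

r = 371 mm / 2 = 185.5 mm = 18.55 cm
Current RCF = 1.118 × 10⁻⁵ × 18.55 × (8895)² = 1.118 × 10⁻⁵ × 18.55 × 79,121,025 ≈ 16,408.8 × g
Target RCF = 16,408.8 − 5,900 = 10,508.8 × g
N² = 10,508.8 / (20.7389 × 10⁻⁵) = 50,671,926
N ≈ √50,671,926 ≈ 7,118.4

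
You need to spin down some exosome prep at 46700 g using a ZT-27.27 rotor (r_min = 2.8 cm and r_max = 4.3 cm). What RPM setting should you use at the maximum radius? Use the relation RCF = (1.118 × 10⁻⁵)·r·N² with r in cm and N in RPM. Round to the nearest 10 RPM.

Use r_max = 4.3 cm.
46,700 = 1.118 × 10⁻⁵ × 4.3 × N²
N² = 46,700 / (4.8074 × 10⁻⁵) = 971,419,062
N ≈ √971,419,062 ≈ 31,167.6

N ≈ 31170 RPM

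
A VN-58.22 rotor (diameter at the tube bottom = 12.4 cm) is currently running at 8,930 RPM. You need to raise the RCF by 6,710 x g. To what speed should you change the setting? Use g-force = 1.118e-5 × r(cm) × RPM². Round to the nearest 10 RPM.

r = 12.4 / 2 = 6.2 cm
Current RCF = 1.118 × 10⁻⁵ × 6.2 × (8930)² = 1.118 × 10⁻⁵ × 6.2 × 79,744,900 ≈ 5,527.6 × g
Target RCF = 5,527.6 + 6,710 = 12,237.6 × g
N² = 12,237.6 / (6.9316 × 10⁻⁵) = 176,547,983
N ≈ √176,547,983 ≈ 13,287.1

13290 RPM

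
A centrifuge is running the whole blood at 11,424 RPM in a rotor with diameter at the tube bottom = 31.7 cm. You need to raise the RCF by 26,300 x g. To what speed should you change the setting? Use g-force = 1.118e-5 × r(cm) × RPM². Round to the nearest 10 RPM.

16700 RPM

r = 31.7 / 2 = 15.85 cm
Current RCF = 1.118 × 10⁻⁵ × 15.85 × (11424)² = 1.118 × 10⁻⁵ × 15.85 × 130,507,776 ≈ 23,126.4 × g
Target RCF = 23,126.4 + 26,300 = 49,426.4 × g
N² = 49,426.4 / (17.7203 × 10⁻⁵) = 278,925,300
N ≈ √278,925,300 ≈ 16,701.1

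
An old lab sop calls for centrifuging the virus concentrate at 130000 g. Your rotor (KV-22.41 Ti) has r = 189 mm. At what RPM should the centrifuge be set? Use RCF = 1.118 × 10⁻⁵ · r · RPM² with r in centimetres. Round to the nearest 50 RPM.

r = 189 mm = 18.9 cm
RCF = 1.118 × 10⁻⁵ × r × N²
130,000 = 1.118 × 10⁻⁵ × 18.9 × N²
N² = 130,000 / (21.1302 × 10⁻⁵) = 615,233,173
N ≈ √615,233,173 ≈ 24,803.9

N ≈ 24800 RPM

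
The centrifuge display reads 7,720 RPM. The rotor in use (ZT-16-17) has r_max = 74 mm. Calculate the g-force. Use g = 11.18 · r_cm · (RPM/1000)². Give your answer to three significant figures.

RCF ≈ 4930 g

r = 74 mm = 7.4 cm
RCF = 11.18 × r × (N/1000)²
RCF = 11.18 × 7.4 × (7.72)² = 11.18 × 7.4 × 59.5984 ≈ 4,930.7 × g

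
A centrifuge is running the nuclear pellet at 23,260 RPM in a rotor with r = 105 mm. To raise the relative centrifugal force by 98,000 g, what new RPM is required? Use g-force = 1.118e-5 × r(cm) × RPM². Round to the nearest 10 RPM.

r = 105 mm = 10.5 cm
Current RCF = 1.118 × 10⁻⁵ × 10.5 × (23260)² = 1.118 × 10⁻⁵ × 10.5 × 541,027,600 ≈ 63,511.2 × g
Target RCF = 63,511.2 + 98,000 = 161,511.2 × g
N² = 161,511.2 / (11.739 × 10⁻⁵) = 1,375,851,435
N ≈ √1,375,851,435 ≈ 37,092.5

N₂ ≈ 37090 RPM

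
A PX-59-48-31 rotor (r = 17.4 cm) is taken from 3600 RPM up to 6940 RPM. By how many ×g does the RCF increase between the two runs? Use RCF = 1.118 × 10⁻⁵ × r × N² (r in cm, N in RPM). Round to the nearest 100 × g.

RCF₁ = 1.118 × 10⁻⁵ × 17.4 × (3600)² = 1.118 × 10⁻⁵ × 17.4 × 12,960,000 ≈ 2,521.1 × g
RCF₂ = 1.118 × 10⁻⁵ × 17.4 × (6940)² = 1.118 × 10⁻⁵ × 17.4 × 48,163,600 ≈ 9,369.4 × g
Increase = 9,369.4 − 2,521.1 = 6,848.3

6800 ×g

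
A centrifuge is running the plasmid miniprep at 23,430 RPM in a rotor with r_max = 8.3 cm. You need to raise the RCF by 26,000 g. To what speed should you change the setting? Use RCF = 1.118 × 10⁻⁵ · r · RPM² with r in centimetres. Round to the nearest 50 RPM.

≈ 28800 RPM

Current RCF = 1.118 × 10⁻⁵ × 8.3 × (23430)² = 1.118 × 10⁻⁵ × 8.3 × 548,964,900 ≈ 50,940.6 × g
Target RCF = 50,940.6 + 26,000 = 76,940.6 × g
N² = 76,940.6 / (9.2794 × 10⁻⁵) = 829,154,902
N ≈ √829,154,902 ≈ 28,795.0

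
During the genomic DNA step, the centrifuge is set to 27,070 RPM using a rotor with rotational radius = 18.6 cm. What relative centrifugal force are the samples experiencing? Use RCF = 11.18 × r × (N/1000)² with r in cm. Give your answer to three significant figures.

152000 x g

RCF = 11.18 × r × (N/1000)²
RCF = 11.18 × 18.6 × (27.07)² = 11.18 × 18.6 × 732.7849 ≈ 152,381.2 × g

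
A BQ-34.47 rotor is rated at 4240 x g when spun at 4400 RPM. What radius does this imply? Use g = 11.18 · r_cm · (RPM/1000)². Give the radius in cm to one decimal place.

19.6 cm

4240 = 11.18 × r × (4.4)²
r = 4240 / (11.18 × 19.36) = 4240 / 216.4448 ≈ 19.589 cm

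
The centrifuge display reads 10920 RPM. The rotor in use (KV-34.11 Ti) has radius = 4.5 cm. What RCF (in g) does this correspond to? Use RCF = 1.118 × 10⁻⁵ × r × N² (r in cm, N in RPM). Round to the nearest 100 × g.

≈ 6000 g

RCF = 1.118 × 10⁻⁵ × r × N²
RCF = 1.118 × 10⁻⁵ × 4.5 × (10920)² = 1.118 × 10⁻⁵ × 4.5 × 119,246,400 ≈ 5,999.3 × g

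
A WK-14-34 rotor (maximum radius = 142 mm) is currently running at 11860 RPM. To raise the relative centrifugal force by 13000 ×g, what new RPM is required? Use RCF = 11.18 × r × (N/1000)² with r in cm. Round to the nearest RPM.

N₂ ≈ 14918 RPM

r = 142 mm = 14.2 cm
Current RCF = 11.18 × 14.2 × (11.86)² = 11.18 × 14.2 × 140.6596 ≈ 22,330.6 × g
Target RCF = 22,330.6 + 13,000 = 35,330.6 × g
(N/1000)² = 35,330.6 / 158.756 = 222.5465
N = 1000 × √222.5465 ≈ 14,918.0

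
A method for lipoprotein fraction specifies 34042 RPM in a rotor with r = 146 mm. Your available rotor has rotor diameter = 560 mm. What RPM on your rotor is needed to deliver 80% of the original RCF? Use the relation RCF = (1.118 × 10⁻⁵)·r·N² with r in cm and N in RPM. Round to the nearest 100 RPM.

22000 RPM

Original rotor: r = 146 mm = 14.6 cm
RCF_original = 1.118 × 10⁻⁵ × 14.6 × (34042)² = 1.118 × 10⁻⁵ × 14.6 × 1,158,857,764 ≈ 189,158 × g
Target RCF = 0.8 × 189,158 ≈ 151,326.4 × g
Your rotor: r = 560 mm / 2 = 280 mm = 28 cm
151,326.4 = 1.118 × 10⁻⁵ × 28 × N²
N² = 151,326.4 / (31.304 × 10⁻⁵) = 483,409,149
N ≈ √483,409,149 ≈ 21,986.6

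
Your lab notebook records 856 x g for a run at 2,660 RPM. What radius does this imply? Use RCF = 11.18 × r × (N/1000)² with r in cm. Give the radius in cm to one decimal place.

≈ 10.8 cm

856 = 11.18 × r × (2.66)²
r = 856 / (11.18 × 7.0756) = 856 / 79.10521 ≈ 10.821 cm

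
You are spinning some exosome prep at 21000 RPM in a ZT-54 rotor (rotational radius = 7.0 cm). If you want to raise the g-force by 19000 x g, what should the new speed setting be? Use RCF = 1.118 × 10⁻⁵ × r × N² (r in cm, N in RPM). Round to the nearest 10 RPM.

≈ 26150 RPM

Current RCF = 1.118 × 10⁻⁵ × 7 × (21000)² = 1.118 × 10⁻⁵ × 7 × 441,000,000 ≈ 34,512.7 × g
Target RCF = 34,512.7 + 19,000 = 53,512.7 × g
N² = 53,512.7 / (7.826 × 10⁻⁵) = 683,780,986
N ≈ √683,780,986 ≈ 26,149.2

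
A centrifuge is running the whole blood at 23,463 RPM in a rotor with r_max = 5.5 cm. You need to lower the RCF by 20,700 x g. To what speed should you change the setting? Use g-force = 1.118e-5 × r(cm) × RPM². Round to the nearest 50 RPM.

Current RCF = 1.118 × 10⁻⁵ × 5.5 × (23463)² = 1.118 × 10⁻⁵ × 5.5 × 550,512,369 ≈ 33,851 × g
Target RCF = 33,851 − 20,700 = 13,151 × g
N² = 13,151 / (6.149 × 10⁻⁵) = 213,872,174
N ≈ √213,872,174 ≈ 14,624.4

N₂ ≈ 14600 RPM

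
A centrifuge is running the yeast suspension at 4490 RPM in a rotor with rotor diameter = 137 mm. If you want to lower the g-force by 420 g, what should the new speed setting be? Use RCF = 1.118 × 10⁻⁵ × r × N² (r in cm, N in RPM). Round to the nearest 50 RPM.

≈ 3850 RPM

r = 137 mm / 2 = 68.5 mm = 6.85 cm
Current RCF = 1.118 × 10⁻⁵ × 6.85 × (4490)² = 1.118 × 10⁻⁵ × 6.85 × 20,160,100 ≈ 1,543.9 × g
Target RCF = 1,543.9 − 420 = 1,123.9 × g
N² = 1,123.9 / (7.6583 × 10⁻⁵) = 14,675,581
N ≈ √14,675,581 ≈ 3,830.9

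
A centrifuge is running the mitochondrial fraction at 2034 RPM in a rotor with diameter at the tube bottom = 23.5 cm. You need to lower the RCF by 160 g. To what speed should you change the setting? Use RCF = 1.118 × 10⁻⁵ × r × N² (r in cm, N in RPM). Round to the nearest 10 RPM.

N₂ ≈ 1710 RPM

r = 23.5 / 2 = 11.75 cm
Current RCF = 1.118 × 10⁻⁵ × 11.75 × (2034)² = 1.118 × 10⁻⁵ × 11.75 × 4,137,156 ≈ 543.5 × g
Target RCF = 543.5 − 160 = 383.5 × g
N² = 383.5 / (13.1365 × 10⁻⁵) = 2,919,347
N ≈ √2,919,347 ≈ 1,708.6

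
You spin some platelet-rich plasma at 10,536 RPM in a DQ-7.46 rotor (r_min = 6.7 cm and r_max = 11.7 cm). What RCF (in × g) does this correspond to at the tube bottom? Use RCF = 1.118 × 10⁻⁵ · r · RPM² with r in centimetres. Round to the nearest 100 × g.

RCF ≈ 14500 × g

Use r_max = 11.7 cm.
RCF = 1.118 × 10⁻⁵ × r × N²
RCF = 1.118 × 10⁻⁵ × 11.7 × (10536)² = 1.118 × 10⁻⁵ × 11.7 × 111,007,296 ≈ 14,520.4 × g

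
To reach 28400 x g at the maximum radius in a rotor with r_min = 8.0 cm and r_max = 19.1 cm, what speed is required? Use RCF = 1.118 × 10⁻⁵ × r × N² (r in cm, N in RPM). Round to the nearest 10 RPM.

Use r_max = 19.1 cm.
28,400 = 1.118 × 10⁻⁵ × 19.1 × N²
N² = 28,400 / (21.3538 × 10⁻⁵) = 132,997,406
N ≈ √132,997,406 ≈ 11,532.5

≈ 11530 RPM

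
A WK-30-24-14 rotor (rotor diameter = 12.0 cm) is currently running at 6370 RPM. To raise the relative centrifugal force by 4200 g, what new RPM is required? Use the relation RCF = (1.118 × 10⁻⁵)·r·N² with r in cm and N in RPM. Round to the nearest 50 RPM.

r = 12.0 / 2 = 6 cm
Current RCF = 1.118 × 10⁻⁵ × 6 × (6370)² = 1.118 × 10⁻⁵ × 6 × 40,576,900 ≈ 2,721.9 × g
Target RCF = 2,721.9 + 4,200 = 6,921.9 × g
N² = 6,921.9 / (6.708 × 10⁻⁵) = 103,188,730
N ≈ √103,188,730 ≈ 10,158.2

N₂ ≈ 10150 RPM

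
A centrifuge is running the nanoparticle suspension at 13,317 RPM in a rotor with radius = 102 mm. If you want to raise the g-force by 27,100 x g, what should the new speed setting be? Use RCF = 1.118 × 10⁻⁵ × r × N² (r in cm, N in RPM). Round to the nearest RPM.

r = 102 mm = 10.2 cm
Current RCF = 1.118 × 10⁻⁵ × 10.2 × (13317)² = 1.118 × 10⁻⁵ × 10.2 × 177,342,489 ≈ 20,223.4 × g
Target RCF = 20,223.4 + 27,100 = 47,323.4 × g
N² = 47,323.4 / (11.4036 × 10⁻⁵) = 414,986,495
N ≈ √414,986,495 ≈ 20,371.2

N₂ ≈ 20371 RPM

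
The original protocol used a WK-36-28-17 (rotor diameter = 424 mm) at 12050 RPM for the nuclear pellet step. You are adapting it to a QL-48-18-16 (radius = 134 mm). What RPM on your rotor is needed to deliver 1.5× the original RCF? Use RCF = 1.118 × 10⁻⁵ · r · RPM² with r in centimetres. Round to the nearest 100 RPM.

≈ 18600 RPM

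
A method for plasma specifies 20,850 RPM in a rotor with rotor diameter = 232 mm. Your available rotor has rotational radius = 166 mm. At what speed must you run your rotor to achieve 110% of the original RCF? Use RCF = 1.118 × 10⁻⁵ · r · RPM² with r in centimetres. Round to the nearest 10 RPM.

Original rotor: r = 232 mm / 2 = 116 mm = 11.6 cm
RCF_original = 1.118 × 10⁻⁵ × 11.6 × (20850)² = 1.118 × 10⁻⁵ × 11.6 × 434,722,500 ≈ 56,378.3 × g
Target RCF = 1.1 × 56,378.3 ≈ 62,016.1 × g
Your rotor: r = 166 mm = 16.6 cm
62,016.1 = 1.118 × 10⁻⁵ × 16.6 × N²
N² = 62,016.1 / (18.5588 × 10⁻⁵) = 334,160,075
N ≈ √334,160,075 ≈ 18,280.0

18280 RPM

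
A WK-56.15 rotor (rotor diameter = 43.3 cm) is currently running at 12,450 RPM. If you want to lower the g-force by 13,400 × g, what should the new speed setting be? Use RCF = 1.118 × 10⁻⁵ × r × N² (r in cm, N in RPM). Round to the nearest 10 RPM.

≈ 9980 RPM

r = 43.3 / 2 = 21.65 cm
Current RCF = 1.118 × 10⁻⁵ × 21.65 × (12450)² = 1.118 × 10⁻⁵ × 21.65 × 155,002,500 ≈ 37,517.9 × g
Target RCF = 37,517.9 − 13,400 = 24,117.9 × g
N² = 24,117.9 / (24.2047 × 10⁻⁵) = 99,641,392
N ≈ √99,641,392 ≈ 9,982.1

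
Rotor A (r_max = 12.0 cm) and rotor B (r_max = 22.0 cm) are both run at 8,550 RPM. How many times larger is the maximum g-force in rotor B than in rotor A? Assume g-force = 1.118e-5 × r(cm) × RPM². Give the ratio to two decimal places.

1.83

At fixed N, RCF ∝ r, so RCF_B/RCF_A = r_B/r_A = 22.0 / 12.0 = 1.8333.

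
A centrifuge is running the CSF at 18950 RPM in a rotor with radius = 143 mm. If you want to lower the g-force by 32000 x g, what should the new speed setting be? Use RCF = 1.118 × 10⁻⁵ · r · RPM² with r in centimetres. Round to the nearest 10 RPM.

≈ 12610 RPM

r = 143 mm = 14.3 cm
Current RCF = 1.118 × 10⁻⁵ × 14.3 × (18950)² = 1.118 × 10⁻⁵ × 14.3 × 359,102,500 ≈ 57,411.2 × g
Target RCF = 57,411.2 − 32,000 = 25,411.2 × g
N² = 25,411.2 / (15.9874 × 10⁻⁵) = 158,945,169
N ≈ √158,945,169 ≈ 12,607.3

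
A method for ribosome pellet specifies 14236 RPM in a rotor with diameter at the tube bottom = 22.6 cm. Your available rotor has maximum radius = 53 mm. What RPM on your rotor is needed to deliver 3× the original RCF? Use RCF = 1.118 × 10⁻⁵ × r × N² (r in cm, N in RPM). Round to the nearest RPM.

Original rotor: r = 22.6 / 2 = 11.3 cm
RCF_original = 1.118 × 10⁻⁵ × 11.3 × (14236)² = 1.118 × 10⁻⁵ × 11.3 × 202,663,696 ≈ 25,603.3 × g
Target RCF = 3 × 25,603.3 ≈ 76,809.9 × g
Your rotor: r = 53 mm = 5.3 cm
76,809.9 = 1.118 × 10⁻⁵ × 5.3 × N²
N² = 76,809.9 / (5.9254 × 10⁻⁵) = 1,296,282,108
N ≈ √1,296,282,108 ≈ 36,003.9

≈ 36004 RPM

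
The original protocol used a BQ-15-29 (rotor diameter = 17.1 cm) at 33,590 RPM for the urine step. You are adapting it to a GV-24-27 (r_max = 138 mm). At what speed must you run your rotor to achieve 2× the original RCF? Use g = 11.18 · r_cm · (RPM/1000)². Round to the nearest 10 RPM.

Original rotor: r = 17.1 / 2 = 8.55 cm
RCF = 11.18 × r × (N/1000)²
RCF_original = 11.18 × 8.55 × (33.59)² = 11.18 × 8.55 × 1,128.2881 ≈ 107,851.9 × g
Target RCF = 2 × 107,851.9 ≈ 215,703.8 × g
Your rotor: r = 138 mm = 13.8 cm
215,703.8 = 11.18 × 13.8 × (N/1000)²
(N/1000)² = 215,703.8 / 154.284 = 1398.096
N = 1000 × √1398.096 ≈ 37,391.1

37390 RPM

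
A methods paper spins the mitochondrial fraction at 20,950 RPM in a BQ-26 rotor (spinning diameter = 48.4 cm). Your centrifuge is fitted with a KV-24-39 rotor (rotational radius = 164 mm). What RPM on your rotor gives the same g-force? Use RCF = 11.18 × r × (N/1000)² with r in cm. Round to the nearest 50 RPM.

Original rotor: r = 48.4 / 2 = 24.2 cm
RCF = 11.18 × r × (N/1000)²
RCF_original = 11.18 × 24.2 × (20.95)² = 11.18 × 24.2 × 438.9025 ≈ 118,747.7 × g
Your rotor: r = 164 mm = 16.4 cm
118,747.7 = 11.18 × 16.4 × (N/1000)²
(N/1000)² = 118,747.7 / 183.352 = 647.6488
N = 1000 × √647.6488 ≈ 25,448.9

≈ 25450 RPM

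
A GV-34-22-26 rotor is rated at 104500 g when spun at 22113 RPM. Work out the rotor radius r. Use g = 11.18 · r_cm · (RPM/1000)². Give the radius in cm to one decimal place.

104500 = 11.18 × r × (22.113)²
r = 104500 / (11.18 × 488.984769) = 104500 / 5466.85 ≈ 19.115 cm

19.1 cm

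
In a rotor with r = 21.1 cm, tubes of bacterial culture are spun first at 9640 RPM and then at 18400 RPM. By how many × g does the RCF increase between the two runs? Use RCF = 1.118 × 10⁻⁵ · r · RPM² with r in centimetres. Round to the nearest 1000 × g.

58000 × g

RCF₁ = 1.118 × 10⁻⁵ × 21.1 × (9640)² = 1.118 × 10⁻⁵ × 21.1 × 92,929,600 ≈ 21,921.9 × g
RCF₂ = 1.118 × 10⁻⁵ × 21.1 × (18400)² = 1.118 × 10⁻⁵ × 21.1 × 338,560,000 ≈ 79,865.6 × g
Increase = 79,865.6 − 21,921.9 = 57,943.7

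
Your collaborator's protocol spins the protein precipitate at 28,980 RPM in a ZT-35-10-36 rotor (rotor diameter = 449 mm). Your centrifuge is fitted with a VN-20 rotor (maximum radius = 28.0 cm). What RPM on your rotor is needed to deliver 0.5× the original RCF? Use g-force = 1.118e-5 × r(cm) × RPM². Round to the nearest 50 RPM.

Original rotor: r = 449 mm / 2 = 224.5 mm = 22.45 cm
RCF_original = 1.118 × 10⁻⁵ × 22.45 × (28980)² = 1.118 × 10⁻⁵ × 22.45 × 839,840,400 ≈ 210,792.4 × g
Target RCF = 0.5 × 210,792.4 ≈ 105,396.2 × g
105,396.2 = 1.118 × 10⁻⁵ × 28 × N²
N² = 105,396.2 / (31.304 × 10⁻⁵) = 336,686,047
N ≈ √336,686,047 ≈ 18,349.0

18350 RPM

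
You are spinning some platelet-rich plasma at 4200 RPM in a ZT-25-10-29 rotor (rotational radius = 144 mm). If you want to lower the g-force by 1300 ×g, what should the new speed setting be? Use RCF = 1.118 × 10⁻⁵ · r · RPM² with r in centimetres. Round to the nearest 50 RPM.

3100 RPM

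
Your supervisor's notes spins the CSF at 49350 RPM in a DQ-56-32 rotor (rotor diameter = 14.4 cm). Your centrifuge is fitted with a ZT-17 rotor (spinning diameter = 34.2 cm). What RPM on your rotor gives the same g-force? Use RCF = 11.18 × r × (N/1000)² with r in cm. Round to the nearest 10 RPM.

Original rotor: r = 14.4 / 2 = 7.2 cm
RCF_original = 11.18 × 7.2 × (49.35)² = 11.18 × 7.2 × 2,435.4225 ≈ 196,041.8 × g
Your rotor: r = 34.2 / 2 = 17.1 cm
196,041.8 = 11.18 × 17.1 × (N/1000)²
(N/1000)² = 196,041.8 / 191.178 = 1025.441
N = 1000 × √1025.441 ≈ 32,022.5

≈ 32020 RPM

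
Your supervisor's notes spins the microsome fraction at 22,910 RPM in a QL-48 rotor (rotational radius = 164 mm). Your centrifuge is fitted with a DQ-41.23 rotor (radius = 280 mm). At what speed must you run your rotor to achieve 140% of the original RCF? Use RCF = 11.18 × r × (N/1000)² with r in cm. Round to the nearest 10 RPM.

20750 RPM

Original rotor: r = 164 mm = 16.4 cm
RCF_original = 11.18 × 16.4 × (22.91)² = 11.18 × 16.4 × 524.8681 ≈ 96,235.6 × g
Target RCF = 1.4 × 96,235.6 ≈ 134,729.8 × g
Your rotor: r = 280 mm = 28.0 cm
134,729.8 = 11.18 × 28 × (N/1000)²
(N/1000)² = 134,729.8 / 313.04 = 430.3916
N = 1000 × √430.3916 ≈ 20,745.9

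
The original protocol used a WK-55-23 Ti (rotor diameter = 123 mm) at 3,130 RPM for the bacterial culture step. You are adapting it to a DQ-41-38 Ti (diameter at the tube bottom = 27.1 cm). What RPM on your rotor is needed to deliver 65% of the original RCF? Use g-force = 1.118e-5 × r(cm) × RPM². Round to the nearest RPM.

Original rotor: r = 123 mm / 2 = 61.5 mm = 6.15 cm
RCF_original = 1.118 × 10⁻⁵ × 6.15 × (3130)² = 1.118 × 10⁻⁵ × 6.15 × 9,796,900 ≈ 673.6 × g
Target RCF = 0.65 × 673.6 ≈ 437.8 × g
Your rotor: r = 27.1 / 2 = 13.55 cm
437.8 = 1.118 × 10⁻⁵ × 13.55 × N²
N² = 437.8 / (15.1489 × 10⁻⁵) = 2,889,979
N ≈ √2,889,979 ≈ 1,700.0

≈ 1700 RPM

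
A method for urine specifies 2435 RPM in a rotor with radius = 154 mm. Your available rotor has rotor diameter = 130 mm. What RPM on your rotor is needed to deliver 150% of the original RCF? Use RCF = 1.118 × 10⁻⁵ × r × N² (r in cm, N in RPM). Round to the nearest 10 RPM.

4590 RPM

Original rotor: r = 154 mm = 15.4 cm
RCF_original = 1.118 × 10⁻⁵ × 15.4 × (2435)² = 1.118 × 10⁻⁵ × 15.4 × 5,929,225 ≈ 1,020.8 × g
Target RCF = 1.5 × 1,020.8 ≈ 1,531.2 × g
Your rotor: r = 130 mm / 2 = 65 mm = 6.5 cm
1,531.2 = 1.118 × 10⁻⁵ × 6.5 × N²
N² = 1,531.2 / (7.267 × 10⁻⁵) = 21,070,593
N ≈ √21,070,593 ≈ 4,590.3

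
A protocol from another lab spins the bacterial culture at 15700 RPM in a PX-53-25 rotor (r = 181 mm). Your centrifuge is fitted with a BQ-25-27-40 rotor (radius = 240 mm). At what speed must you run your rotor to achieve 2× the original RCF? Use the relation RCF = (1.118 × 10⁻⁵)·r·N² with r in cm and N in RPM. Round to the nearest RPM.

Original rotor: r = 181 mm = 18.1 cm
RCF = 1.118 × 10⁻⁵ × r × N²
RCF_original = 1.118 × 10⁻⁵ × 18.1 × (15700)² = 1.118 × 10⁻⁵ × 18.1 × 246,490,000 ≈ 49,879.2 × g
Target RCF = 2 × 49,879.2 ≈ 99,758.4 × g
Your rotor: r = 240 mm = 24.0 cm
99,758.4 = 1.118 × 10⁻⁵ × 24 × N²
N² = 99,758.4 / (26.832 × 10⁻⁵) = 371,788,909
N ≈ √371,788,909 ≈ 19,281.8

19282 RPM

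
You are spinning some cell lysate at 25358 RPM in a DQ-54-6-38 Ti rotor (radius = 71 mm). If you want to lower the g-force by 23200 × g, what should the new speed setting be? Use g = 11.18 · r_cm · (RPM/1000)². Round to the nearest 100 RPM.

≈ 18700 RPM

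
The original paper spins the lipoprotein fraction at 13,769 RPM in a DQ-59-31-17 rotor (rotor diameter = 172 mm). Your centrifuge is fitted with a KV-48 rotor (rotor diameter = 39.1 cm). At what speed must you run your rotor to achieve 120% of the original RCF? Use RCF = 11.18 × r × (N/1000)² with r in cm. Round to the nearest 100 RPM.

Original rotor: r = 172 mm / 2 = 86 mm = 8.6 cm
RCF = 11.18 × r × (N/1000)²
RCF_original = 11.18 × 8.6 × (13.769)² = 11.18 × 8.6 × 189.585361 ≈ 18,228.3 × g
Target RCF = 1.2 × 18,228.3 ≈ 21,874 × g
Your rotor: r = 39.1 / 2 = 19.55 cm
21,874 = 11.18 × 19.55 × (N/1000)²
(N/1000)² = 21,874 / 218.569 = 100.0782
N = 1000 × √100.0782 ≈ 10,003.9

≈ 10000 RPM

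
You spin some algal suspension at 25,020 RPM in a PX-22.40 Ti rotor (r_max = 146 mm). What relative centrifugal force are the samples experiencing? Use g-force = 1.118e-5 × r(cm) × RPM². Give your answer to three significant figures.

102000 x g

r = 146 mm = 14.6 cm
RCF = 1.118 × 10⁻⁵ × r × N²
RCF = 1.118 × 10⁻⁵ × 14.6 × (25020)² = 1.118 × 10⁻⁵ × 14.6 × 626,000,400 ≈ 102,180.8 × g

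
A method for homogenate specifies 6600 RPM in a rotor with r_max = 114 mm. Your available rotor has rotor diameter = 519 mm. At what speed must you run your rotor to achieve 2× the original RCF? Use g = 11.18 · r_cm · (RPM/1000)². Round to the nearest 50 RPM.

Original rotor: r = 114 mm = 11.4 cm
RCF = 11.18 × r × (N/1000)²
RCF_original = 11.18 × 11.4 × (6.6)² = 11.18 × 11.4 × 43.56 ≈ 5,551.8 × g
Target RCF = 2 × 5,551.8 ≈ 11,103.6 × g
Your rotor: r = 519 mm / 2 = 259.5 mm = 25.95 cm
11,103.6 = 11.18 × 25.95 × (N/1000)²
(N/1000)² = 11,103.6 / 290.121 = 38.27231
N = 1000 × √38.27231 ≈ 6,186.5

≈ 6200 RPM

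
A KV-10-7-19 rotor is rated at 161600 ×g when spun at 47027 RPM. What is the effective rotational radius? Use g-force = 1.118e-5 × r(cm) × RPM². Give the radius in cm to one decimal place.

≈ 6.5 cm

161600 = 1.118 × 10⁻⁵ × r × (47027)²
r = 161600 / (1.118 × 10⁻⁵ × 2,211,538,729) = 161600 / 24725 ≈ 6.536 cm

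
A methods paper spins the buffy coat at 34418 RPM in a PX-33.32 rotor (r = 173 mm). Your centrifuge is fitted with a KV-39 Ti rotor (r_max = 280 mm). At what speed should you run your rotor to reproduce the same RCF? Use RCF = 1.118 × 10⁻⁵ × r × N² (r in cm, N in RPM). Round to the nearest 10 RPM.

Original rotor: r = 173 mm = 17.3 cm
RCF = 1.118 × 10⁻⁵ × r × N²
RCF_original = 1.118 × 10⁻⁵ × 17.3 × (34418)² = 1.118 × 10⁻⁵ × 17.3 × 1,184,598,724 ≈ 229,118 × g
Your rotor: r = 280 mm = 28.0 cm
229,118 = 1.118 × 10⁻⁵ × 28 × N²
N² = 229,118 / (31.304 × 10⁻⁵) = 731,912,855
N ≈ √731,912,855 ≈ 27,053.9

27050 RPM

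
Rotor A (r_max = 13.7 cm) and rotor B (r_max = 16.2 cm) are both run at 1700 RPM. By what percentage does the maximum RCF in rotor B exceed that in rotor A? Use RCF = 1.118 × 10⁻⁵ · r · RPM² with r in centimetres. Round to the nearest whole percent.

18%

At equal RPM, RCF scales linearly with r: ratio = 16.2 / 13.7 = 1.1825.
So rotor B delivers 18.2% more g-force.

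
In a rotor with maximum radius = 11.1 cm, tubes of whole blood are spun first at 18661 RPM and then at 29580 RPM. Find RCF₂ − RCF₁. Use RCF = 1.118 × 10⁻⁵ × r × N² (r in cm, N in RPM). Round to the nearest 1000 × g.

≈ 65000 x g

RCF₁ = 1.118 × 10⁻⁵ × 11.1 × (18661)² = 1.118 × 10⁻⁵ × 11.1 × 348,232,921 ≈ 43,215 × g
RCF₂ = 1.118 × 10⁻⁵ × 11.1 × (29580)² = 1.118 × 10⁻⁵ × 11.1 × 874,976,400 ≈ 108,582.8 × g
Increase = 108,582.8 − 43,215 = 65,367.8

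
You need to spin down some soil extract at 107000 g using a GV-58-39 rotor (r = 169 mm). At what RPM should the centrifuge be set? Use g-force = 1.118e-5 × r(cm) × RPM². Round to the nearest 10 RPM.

r = 169 mm = 16.9 cm
RCF = 1.118 × 10⁻⁵ × r × N²
107,000 = 1.118 × 10⁻⁵ × 16.9 × N²
N² = 107,000 / (18.8942 × 10⁻⁵) = 566,311,355
N ≈ √566,311,355 ≈ 23,797.3

23800 RPM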